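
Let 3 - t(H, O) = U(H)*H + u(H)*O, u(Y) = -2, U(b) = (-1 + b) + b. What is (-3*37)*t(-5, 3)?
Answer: 5106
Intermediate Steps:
U(b) = -1 + 2*b
t(H, O) = 3 + 2*O - H*(-1 + 2*H) (t(H, O) = 3 - ((-1 + 2*H)*H - 2*O) = 3 - (H*(-1 + 2*H) - 2*O) = 3 - (-2*O + H*(-1 + 2*H)) = 3 + (2*O - H*(-1 + 2*H)) = 3 + 2*O - H*(-1 + 2*H))
(-3*37)*t(-5, 3) = (-3*37)*(3 + 2*3 - 1*(-5)*(-1 + 2*(-5))) = -111*(3 + 6 - 1*(-5)*(-1 - 10)) = -111*(3 + 6 - 1*(-5)*(-11)) = -111*(3 + 6 - 55) = -111*(-46) = 5106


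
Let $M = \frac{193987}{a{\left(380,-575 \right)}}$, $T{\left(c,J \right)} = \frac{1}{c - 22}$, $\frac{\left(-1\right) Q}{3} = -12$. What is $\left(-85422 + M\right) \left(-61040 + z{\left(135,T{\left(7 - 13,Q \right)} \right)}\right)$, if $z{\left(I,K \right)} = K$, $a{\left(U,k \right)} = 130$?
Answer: $\frac{18648002172633}{3640} \approx 5.1231 \cdot 10^{9}$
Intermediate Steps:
$Q = 36$ ($Q = \left(-3\right) \left(-12\right) = 36$)
$T{\left(c,J \right)} = \frac{1}{-22 + c}$
$M = \frac{193987}{130} \approx 1492.2$
$\left(-85422 + M\right) \left(-61040 + z{\left(135,T{\left(7 - 13,Q \right)} \right)}\right) = \left(-85422 + \frac{193987}{130}\right) \left(-61040 + \frac{1}{-22 + \left(7 - 13\right)}\right) = - \frac{10910873 \left(-61040 + \frac{1}{-22 + \left(7 - 13\right)}\right)}{130} = - \frac{10910873 \left(-61040 + \frac{1}{-22 - 6}\right)}{130} = - \frac{10910873 \left(-61040 + \frac{1}{-28}\right)}{130} = - \frac{10910873 \left(-61040 - \frac{1}{28}\right)}{130} = \left(- \frac{10910873}{130}\right) \left(- \frac{1709121}{28}\right) = \frac{18648002172633}{3640}$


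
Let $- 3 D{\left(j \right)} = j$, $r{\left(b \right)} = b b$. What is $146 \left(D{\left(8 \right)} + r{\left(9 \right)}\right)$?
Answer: $\frac{34310}{3} \approx 11437.0$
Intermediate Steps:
$r{\left(b \right)} = b^{2}$
$D{\left(j \right)} = - \frac{j}{3}$
$146 \left(D{\left(8 \right)} + r{\left(9 \right)}\right) = 146 \left(\left(- \frac{1}{3}\right) 8 + 9^{2}\right) = 146 \left(- \frac{8}{3} + 81\right) = 146 \cdot \frac{235}{3} = \frac{34310}{3}$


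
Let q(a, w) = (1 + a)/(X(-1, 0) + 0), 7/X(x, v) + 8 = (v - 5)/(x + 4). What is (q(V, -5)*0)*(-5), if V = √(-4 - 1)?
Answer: 0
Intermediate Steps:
X(x, v) = 7/(-8 + (-5 + v)/(4 + x)) (X(x, v) = 7/(-8 + (v - 5)/(x + 4)) = 7/(-8 + (-5 + v)/(4 + x)))
V = I*√5 (V = √(-5) = I*√5 ≈ 2.2361*I)
q(a, w) = -29/21 - 29*a/21 (q(a, w) = (1 + a)/(7*(-4 - 1*(-1))/(37 - 1*0 + 8*(-1)) + 0) = (1 + a)/(7*(-4 + 1)/(37 + 0 - 8) + 0) = (1 + a)/(7*(-3)/29 + 0) = (1 + a)/(7*(1/29)*(-3) + 0) = (1 + a)/(-21/29 + 0) = (1 + a)/(-21/29) = (1 + a)*(-29/21) = -29/21 - 29*a/21)
(q(V, -5)*0)*(-5) = ((-29/21 - 29*I*√5/21)*0)*(-5) = 0*(-5) = 0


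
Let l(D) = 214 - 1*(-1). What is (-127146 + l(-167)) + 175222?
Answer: 48291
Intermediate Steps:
l(D) = 215 (l(D) = 214 + 1 = 215)
(-127146 + l(-167)) + 175222 = (-127146 + 215) + 175222 = -126931 + 175222 = 48291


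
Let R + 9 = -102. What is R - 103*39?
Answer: -4128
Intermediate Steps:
R = -111 (R = -9 - 102 = -111)
R - 103*39 = -111 - 103*39 = -111 - 4017 = -4128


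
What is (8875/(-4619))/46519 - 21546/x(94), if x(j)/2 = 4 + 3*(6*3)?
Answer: -2314808609503/12462533138 ≈ -185.74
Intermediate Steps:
x(j) = 116 (x(j) = 2*(4 + 3*(6*3)) = 2*(4 + 3*18) = 2*(4 + 54) = 2*58 = 116)
(8875/(-4619))/46519 - 21546/x(94) = (8875/(-4619))/46519 - 21546/116 = (8875*(-1/4619))*(1/46519) - 21546*1/116 = -8875/4619*1/46519 - 10773/58 = -8875/214871261 - 10773/58 = -2314808609503/12462533138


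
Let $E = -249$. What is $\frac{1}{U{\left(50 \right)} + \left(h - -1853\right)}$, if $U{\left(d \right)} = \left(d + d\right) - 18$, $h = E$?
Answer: $\frac{1}{1686} \approx 0.00059312$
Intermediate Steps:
$h = -249$
$U{\left(d \right)} = -18 + 2 d$ ($U{\left(d \right)} = 2 d - 18 = -18 + 2 d$)
$\frac{1}{U{\left(50 \right)} + \left(h - -1853\right)} = \frac{1}{\left(-18 + 2 \cdot 50\right) - -1604} = \frac{1}{\left(-18 + 100\right) + \left(-249 + 1853\right)} = \frac{1}{82 + 1604} = \frac{1}{1686}$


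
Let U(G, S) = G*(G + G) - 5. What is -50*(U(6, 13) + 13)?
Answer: -4000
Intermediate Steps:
U(G, S) = -5 + 2*G² (U(G, S) = G*(2*G) - 5 = 2*G² - 5 = -5 + 2*G²)
-50*(U(6, 13) + 13) = -50*((-5 + 2*6²) + 13) = -50*((-5 + 2*36) + 13) = -50*((-5 + 72) + 13) = -50*(67 + 13) = -50*80 = -4000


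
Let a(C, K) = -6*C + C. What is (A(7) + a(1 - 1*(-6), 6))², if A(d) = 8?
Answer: 729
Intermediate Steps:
a(C, K) = -5*C
(A(7) + a(1 - 1*(-6), 6))² = (8 - 5*(1 - 1*(-6)))² = (8 - 5*(1 + 6))² = (8 - 5*7)² = (8 - 35)² = (-27)² = 729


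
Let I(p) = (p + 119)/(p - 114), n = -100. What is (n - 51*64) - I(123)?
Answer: -30518/9 ≈ -3390.9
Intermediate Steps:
I(p) = (119 + p)/(-114 + p)
(n - 51*64) - I(123) = (-100 - 51*64) - (119 + 123)/(-114 + 123) = (-100 - 3264) - 242/9 = -3364 - 242/9 = -30518/9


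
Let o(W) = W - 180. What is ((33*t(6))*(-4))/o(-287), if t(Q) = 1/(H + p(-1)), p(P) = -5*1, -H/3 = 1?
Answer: -33/934 ≈ -0.035332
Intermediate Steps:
H = -3 (H = -3*1 = -3)
p(P) = -5
t(Q) = -⅛ (t(Q) = 1/(-3 - 5) = 1/(-8) = -⅛)
o(W) = -180 + W
((33*t(6))*(-4))/o(-287) = ((33*(-⅛))*(-4))/(-180 - 287) = -33/8*(-4)/(-467) = (33/2)*(-1/467) = -33/934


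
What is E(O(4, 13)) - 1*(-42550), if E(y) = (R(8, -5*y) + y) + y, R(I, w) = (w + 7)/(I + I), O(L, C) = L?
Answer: 680915/16 ≈ 42557.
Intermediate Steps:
R(I, w) = (7 + w)/(2*I) (R(I, w) = (7 + w)/((2*I)) = (7 + w)*(1/(2*I)) = (7 + w)/(2*I))
E(y) = 7/16 + 27*y/16 (E(y) = ((½)*(7 - 5*y)/8 + y) + y = ((½)*(⅛)*(7 - 5*y) + y) + y = ((7/16 - 5*y/16) + y) + y = (7/16 + 11*y/16) + y = 7/16 + 27*y/16)
E(O(4, 13)) - 1*(-42550) = (7/16 + (27/16)*4) - 1*(-42550) = (7/16 + 27/4) + 42550 = 115/16 + 42550 = 680915/16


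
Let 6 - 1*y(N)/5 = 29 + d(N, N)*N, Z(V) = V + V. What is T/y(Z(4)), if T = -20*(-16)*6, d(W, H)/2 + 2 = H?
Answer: -384/119 ≈ -3.2269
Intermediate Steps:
d(W, H) = -4 + 2*H
Z(V) = 2*V
y(N) = -115 - 5*N*(-4 + 2*N) (y(N) = 30 - 5*(29 + (-4 + 2*N)*N) = 30 - 5*(29 + N*(-4 + 2*N)) = 30 + (-145 - 5*N*(-4 + 2*N)) = -115 - 5*N*(-4 + 2*N))
T = 1920 (T = 320*6 = 1920)
T/y(Z(4)) = 1920/(-115 - 10*(2*4)**2 + 20*(2*4)) = 1920/(-115 - 10*8**2 + 20*8) = 1920/(-115 - 10*64 + 160) = 1920/(-115 - 640 + 160) = 1920/(-595) = 1920*(-1/595) = -384/119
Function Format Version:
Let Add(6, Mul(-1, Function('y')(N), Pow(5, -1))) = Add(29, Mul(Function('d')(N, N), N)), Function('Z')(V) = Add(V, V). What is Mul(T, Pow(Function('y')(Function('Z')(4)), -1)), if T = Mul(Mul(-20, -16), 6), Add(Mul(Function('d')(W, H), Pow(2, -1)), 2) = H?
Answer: Rational(-384, 119) ≈ -3.2269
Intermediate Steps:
Function('d')(W, H) = Add(-4, Mul(2, H))
Function('Z')(V) = Mul(2, V)
Function('y')(N) = Add(-115, Mul(-5, N, Add(-4, Mul(2, N)))) (Function('y')(N) = Add(30, Mul(-5, Add(29, Mul(Add(-4, Mul(2, N)), N)))) = Add(30, Mul(-5, Add(29, Mul(N, Add(-4, Mul(2, N)))))) = Add(30, Add(-145, Mul(-5, N, Add(-4, Mul(2, N))))) = Add(-115, Mul(-5, N, Add(-4, Mul(2, N)))))
T = 1920 (T = Mul(320, 6) = 1920)
Mul(T, Pow(Function('y')(Function('Z')(4)), -1)) = Mul(1920, Pow(Add(-115, Mul(-10, Pow(Mul(2, 4), 2)), Mul(20, Mul(2, 4))), -1)) = Mul(1920, Pow(Add(-115, Mul(-10, Pow(8, 2)), Mul(20, 8)), -1)) = Mul(1920, Pow(Add(-115, Mul(-10, 64), 160), -1)) = Mul(1920, Pow(Add(-115, -640, 160), -1)) = Mul(1920, Pow(-595, -1)) = Mul(1920, Rational(-1, 595)) = Rational(-384, 119)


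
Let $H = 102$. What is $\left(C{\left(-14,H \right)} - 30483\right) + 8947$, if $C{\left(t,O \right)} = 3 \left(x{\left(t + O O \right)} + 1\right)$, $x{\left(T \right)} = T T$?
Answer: $323834767$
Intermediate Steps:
$x{\left(T \right)} = T^{2}$
$C{\left(t,O \right)} = 3 + 3 \left(t + O^{2}\right)^{2}$ ($C{\left(t,O \right)} = 3 \left(\left(t + O O\right)^{2} + 1\right) = 3 \left(\left(t + O^{2}\right)^{2} + 1\right) = 3 \left(1 + \left(t + O^{2}\right)^{2}\right) = 3 + 3 \left(t + O^{2}\right)^{2}$)
$\left(C{\left(-14,H \right)} - 30483\right) + 8947 = \left(\left(3 + 3 \left(-14 + 102^{2}\right)^{2}\right) - 30483\right) + 8947 = \left(\left(3 + 3 \left(-14 + 10404\right)^{2}\right) - 30483\right) + 8947 = \left(\left(3 + 3 \cdot 10390^{2}\right) - 30483\right) + 8947 = \left(\left(3 + 3 \cdot 107952100\right) - 30483\right) + 8947 = \left(\left(3 + 323856300\right) - 30483\right) + 8947 = \left(323856303 - 30483\right) + 8947 = 323825820 + 8947 = 323834767$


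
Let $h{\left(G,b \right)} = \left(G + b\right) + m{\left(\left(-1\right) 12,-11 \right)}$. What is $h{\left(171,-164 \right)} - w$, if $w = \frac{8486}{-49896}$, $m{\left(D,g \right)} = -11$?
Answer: $- \frac{95549}{24948} \approx -3.8299$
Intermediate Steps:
$h{\left(G,b \right)} = -11 + G + b$ ($h{\left(G,b \right)} = \left(G + b\right) - 11 = -11 + G + b$)
$w = - \frac{4243}{24948}$ ($w = 8486 \left(- \frac{1}{49896}\right) = - \frac{4243}{24948} \approx -0.17007$)
$h{\left(171,-164 \right)} - w = \left(-11 + 171 - 164\right) - - \frac{4243}{24948} = -4 + \frac{4243}{24948} = - \frac{95549}{24948}$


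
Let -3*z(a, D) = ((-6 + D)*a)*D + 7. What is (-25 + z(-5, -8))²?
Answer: 228484/9 ≈ 25387.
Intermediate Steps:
z(a, D) = -7/3 - D*a*(-6 + D)/3 (z(a, D) = -(((-6 + D)*a)*D + 7)/3 = -((a*(-6 + D))*D + 7)/3 = -(D*a*(-6 + D) + 7)/3 = -(7 + D*a*(-6 + D))/3 = -7/3 - D*a*(-6 + D)/3)
(-25 + z(-5, -8))² = (-25 + (-7/3 + 2*(-8)*(-5) - ⅓*(-5)*(-8)²))² = (-25 + (-7/3 + 80 - ⅓*(-5)*64))² = (-25 + (-7/3 + 80 + 320/3))² = (-25 + 553/3)² = (478/3)² = 228484/9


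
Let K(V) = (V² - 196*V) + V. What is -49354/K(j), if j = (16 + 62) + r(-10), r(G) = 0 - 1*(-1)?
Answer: 24677/4582 ≈ 5.3856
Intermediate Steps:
r(G) = 1 (r(G) = 0 + 1 = 1)
j = 79 (j = (16 + 62) + 1 = 78 + 1 = 79)
K(V) = V² - 195*V
-49354/K(j) = -49354*1/(79*(-195 + 79)) = -49354/(79*(-116)) = -49354/(-9164) = -49354*(-1/9164) = 24677/4582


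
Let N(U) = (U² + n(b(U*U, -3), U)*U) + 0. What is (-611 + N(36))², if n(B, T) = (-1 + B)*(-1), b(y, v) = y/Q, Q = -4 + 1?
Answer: 264810529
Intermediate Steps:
Q = -3
b(y, v) = -y/3 (b(y, v) = y/(-3) = y*(-⅓) = -y/3)
n(B, T) = 1 - B
N(U) = U² + U*(1 + U²/3) (N(U) = (U² + (1 - (-1)*U*U/3)*U) + 0 = (U² + (1 - (-1)*U²/3)*U) + 0 = (U² + (1 + U²/3)*U) + 0 = (U² + U*(1 + U²/3)) + 0 = U² + U*(1 + U²/3))
(-611 + N(36))² = (-611 + 36*(1 + 36 + (⅓)*36²))² = (-611 + 36*(1 + 36 + (⅓)*1296))² = (-611 + 36*(1 + 36 + 432))² = (-611 + 36*469)² = (-611 + 16884)² = 16273² = 264810529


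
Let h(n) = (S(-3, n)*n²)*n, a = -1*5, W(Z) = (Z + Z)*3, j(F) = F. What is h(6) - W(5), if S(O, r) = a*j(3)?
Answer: -3270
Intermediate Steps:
W(Z) = 6*Z (W(Z) = (2*Z)*3 = 6*Z)
a = -5
S(O, r) = -15 (S(O, r) = -5*3 = -15)
h(n) = -15*n³ (h(n) = (-15*n²)*n = -15*n³)
h(6) - W(5) = -15*6³ - 6*5 = -15*216 - 1*30 = -3240 - 30 = -3270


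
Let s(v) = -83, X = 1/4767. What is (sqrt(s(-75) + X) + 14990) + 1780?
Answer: 16770 + 2*I*sqrt(471527805)/4767 ≈ 16770.0 + 9.1104*I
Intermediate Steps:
X = 1/4767 ≈ 0.00020978
(sqrt(s(-75) + X) + 14990) + 1780 = (sqrt(-83 + 1/4767) + 14990) + 1780 = (sqrt(-395660/4767) + 14990) + 1780 = (2*I*sqrt(471527805)/4767 + 14990) + 1780 = (14990 + 2*I*sqrt(471527805)/4767) + 1780 = 16770 + 2*I*sqrt(471527805)/4767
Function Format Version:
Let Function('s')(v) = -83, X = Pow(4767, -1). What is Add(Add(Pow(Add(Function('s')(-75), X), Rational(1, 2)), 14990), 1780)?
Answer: Add(16770, Mul(Rational(2, 4767), I, Pow(471527805, Rational(1, 2)))) ≈ Add(16770., Mul(9.1104, I))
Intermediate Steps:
X = Rational(1, 4767) ≈ 0.00020978
Add(Add(Pow(Add(Function('s')(-75), X), Rational(1, 2)), 14990), 1780) = Add(Add(Pow(Add(-83, Rational(1, 4767)), Rational(1, 2)), 14990), 1780) = Add(Add(Pow(Rational(-395660, 4767), Rational(1, 2)), 14990), 1780) = Add(Add(Mul(Rational(2, 4767), I, Pow(471527805, Rational(1, 2))), 14990), 1780) = Add(Add(14990, Mul(Rational(2, 4767), I, Pow(471527805, Rational(1, 2)))), 1780) = Add(16770, Mul(Rational(2, 4767), I, Pow(471527805, Rational(1, 2))))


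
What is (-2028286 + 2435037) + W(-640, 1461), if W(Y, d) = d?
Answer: 408212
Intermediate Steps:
(-2028286 + 2435037) + W(-640, 1461) = (-2028286 + 2435037) + 1461 = 406751 + 1461 = 408212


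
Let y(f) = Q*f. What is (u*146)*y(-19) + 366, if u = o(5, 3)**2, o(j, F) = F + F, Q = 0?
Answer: 366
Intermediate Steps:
o(j, F) = 2*F
y(f) = 0 (y(f) = 0*f = 0)
u = 36 (u = (2*3)**2 = 6**2 = 36)
(u*146)*y(-19) + 366 = (36*146)*0 + 366 = 5256*0 + 366 = 0 + 366 = 366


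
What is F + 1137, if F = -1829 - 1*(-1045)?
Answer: 353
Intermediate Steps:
F = -784 (F = -1829 + 1045 = -784)
F + 1137 = -784 + 1137 = 353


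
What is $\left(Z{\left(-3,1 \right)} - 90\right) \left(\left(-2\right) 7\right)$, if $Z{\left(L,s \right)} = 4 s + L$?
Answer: $1246$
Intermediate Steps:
$Z{\left(L,s \right)} = L + 4 s$
$\left(Z{\left(-3,1 \right)} - 90\right) \left(\left(-2\right) 7\right) = \left(\left(-3 + 4 \cdot 1\right) - 90\right) \left(\left(-2\right) 7\right) = \left(\left(-3 + 4\right) - 90\right) \left(-14\right) = \left(1 - 90\right) \left(-14\right) = \left(-89\right) \left(-14\right) = 1246$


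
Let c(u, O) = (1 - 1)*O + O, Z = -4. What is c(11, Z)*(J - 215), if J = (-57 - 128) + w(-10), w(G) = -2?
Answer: 1608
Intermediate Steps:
J = -187 (J = (-57 - 128) - 2 = -185 - 2 = -187)
c(u, O) = O (c(u, O) = 0*O + O = 0 + O = O)
c(11, Z)*(J - 215) = -4*(-187 - 215) = -4*(-402) = 1608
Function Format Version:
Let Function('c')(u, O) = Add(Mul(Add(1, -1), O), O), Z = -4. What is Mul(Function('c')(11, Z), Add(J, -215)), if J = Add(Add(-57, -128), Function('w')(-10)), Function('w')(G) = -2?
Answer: 1608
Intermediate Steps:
J = -187 (J = Add(Add(-57, -128), -2) = Add(-185, -2) = -187)
Function('c')(u, O) = O (Function('c')(u, O) = Add(Mul(0, O), O) = Add(0, O) = O)
Mul(Function('c')(11, Z), Add(J, -215)) = Mul(-4, Add(-187, -215)) = Mul(-4, -402) = 1608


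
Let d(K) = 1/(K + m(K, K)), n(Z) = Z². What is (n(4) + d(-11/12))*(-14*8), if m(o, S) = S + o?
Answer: -19264/11 ≈ -1751.3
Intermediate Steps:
d(K) = 1/(3*K) (d(K) = 1/(K + (K + K)) = 1/(K + 2*K) = 1/(3*K))
(n(4) + d(-11/12))*(-14*8) = (4² + 1/(3*((-11/12))))*(-14*8) = (16 + 1/(3*((-11*1/12))))*(-112) = (16 + 1/(3*(-11/12)))*(-112) = (16 + (⅓)*(-12/11))*(-112) = (16 - 4/11)*(-112) = (172/11)*(-112) = -19264/11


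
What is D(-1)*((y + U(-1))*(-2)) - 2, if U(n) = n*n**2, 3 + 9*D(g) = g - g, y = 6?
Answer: 4/3 ≈ 1.3333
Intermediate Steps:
D(g) = -1/3 (D(g) = -1/3 + (g - g)/9 = -1/3 + (1/9)*0 = -1/3 + 0 = -1/3)
U(n) = n**3
D(-1)*((y + U(-1))*(-2)) - 2 = -(6 + (-1)**3)*(-2)/3 - 2 = -(6 - 1)*(-2)/3 - 2 = -5*(-2)/3 - 2 = -1/3*(-10) - 2 = 10/3 - 2 = 4/3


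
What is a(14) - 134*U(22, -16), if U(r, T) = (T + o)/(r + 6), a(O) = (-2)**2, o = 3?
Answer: 927/14 ≈ 66.214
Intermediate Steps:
a(O) = 4
U(r, T) = (3 + T)/(6 + r) (U(r, T) = (T + 3)/(r + 6) = (3 + T)/(6 + r))
a(14) - 134*U(22, -16) = 4 - 134*(3 - 16)/(6 + 22) = 4 - 134*(-13)/28 = 4 - 67*(-13)/14 = 4 - 134*(-13/28) = 4 + 871/14 = 927/14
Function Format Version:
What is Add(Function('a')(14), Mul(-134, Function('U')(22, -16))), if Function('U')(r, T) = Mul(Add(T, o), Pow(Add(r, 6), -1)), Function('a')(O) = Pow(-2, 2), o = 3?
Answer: Rational(927, 14) ≈ 66.214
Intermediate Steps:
Function('a')(O) = 4
Function('U')(r, T) = Mul(Pow(Add(6, r), -1), Add(3, T)) (Function('U')(r, T) = Mul(Add(T, 3), Pow(Add(r, 6), -1)) = Mul(Add(3, T), Pow(Add(6, r), -1)) = Mul(Pow(Add(6, r), -1), Add(3, T)))
Add(Function('a')(14), Mul(-134, Function('U')(22, -16))) = Add(4, Mul(-134, Mul(Pow(Add(6, 22), -1), Add(3, -16)))) = Add(4, Mul(-134, Mul(Pow(28, -1), -13))) = Add(4, Mul(-134, Mul(Rational(1, 28), -13))) = Add(4, Mul(-134, Rational(-13, 28))) = Add(4, Rational(871, 14)) = Rational(927, 14)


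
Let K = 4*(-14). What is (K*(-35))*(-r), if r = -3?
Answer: 5880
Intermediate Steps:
K = -56
(K*(-35))*(-r) = (-56*(-35))*(-1*(-3)) = 1960*3 = 5880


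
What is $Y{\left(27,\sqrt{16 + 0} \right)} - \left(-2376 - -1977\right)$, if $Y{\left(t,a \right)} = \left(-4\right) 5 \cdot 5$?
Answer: $299$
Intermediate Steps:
$Y{\left(t,a \right)} = -100$ ($Y{\left(t,a \right)} = \left(-20\right) 5 = -100$)
$Y{\left(27,\sqrt{16 + 0} \right)} - \left(-2376 - -1977\right) = -100 - \left(-2376 - -1977\right) = -100 - \left(-2376 + 1977\right) = -100 - -399 = -100 + 399 = 299$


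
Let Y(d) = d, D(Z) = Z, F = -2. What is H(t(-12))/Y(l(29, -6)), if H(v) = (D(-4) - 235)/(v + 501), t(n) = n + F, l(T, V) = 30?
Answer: -239/14610 ≈ -0.016359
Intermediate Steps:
t(n) = -2 + n (t(n) = n - 2 = -2 + n)
H(v) = -239/(501 + v) (H(v) = (-4 - 235)/(v + 501) = -239/(501 + v))
H(t(-12))/Y(l(29, -6)) = -239/(501 + (-2 - 12))/30 = -239/(501 - 14)*(1/30) = -239/487*(1/30) = -239*1/487*(1/30) = -239/487*1/30 = -239/14610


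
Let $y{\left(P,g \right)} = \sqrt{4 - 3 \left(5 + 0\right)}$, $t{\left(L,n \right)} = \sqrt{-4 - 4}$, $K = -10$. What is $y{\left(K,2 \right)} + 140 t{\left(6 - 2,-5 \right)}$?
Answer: $i \left(\sqrt{11} + 280 \sqrt{2}\right) \approx 399.3 i$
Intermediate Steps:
$t{\left(L,n \right)} = 2 i \sqrt{2}$ ($t{\left(L,n \right)} = \sqrt{-8} = 2 i \sqrt{2}$)
$y{\left(P,g \right)} = i \sqrt{11}$ ($y{\left(P,g \right)} = \sqrt{4 - 15} = \sqrt{-11} = i \sqrt{11}$)
$y{\left(K,2 \right)} + 140 t{\left(6 - 2,-5 \right)} = i \sqrt{11} + 140 \cdot 2 i \sqrt{2} = i \sqrt{11} + 280 i \sqrt{2}$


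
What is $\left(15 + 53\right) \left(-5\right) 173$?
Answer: $-58820$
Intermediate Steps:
$\left(15 + 53\right) \left(-5\right) 173 = 68 \left(-5\right) 173 = \left(-340\right) 173 = -58820$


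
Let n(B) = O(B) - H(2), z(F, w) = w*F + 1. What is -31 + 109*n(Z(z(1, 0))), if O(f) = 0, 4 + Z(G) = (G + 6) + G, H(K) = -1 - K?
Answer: 296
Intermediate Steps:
z(F, w) = 1 + F*w (z(F, w) = F*w + 1 = 1 + F*w)
Z(G) = 2 + 2*G (Z(G) = -4 + ((G + 6) + G) = -4 + ((6 + G) + G) = -4 + (6 + 2*G) = 2 + 2*G)
n(B) = 3 (n(B) = 0 - (-1 - 1*2) = 0 - (-1 - 2) = 0 - 1*(-3) = 0 + 3 = 3)
-31 + 109*n(Z(z(1, 0))) = -31 + 109*3 = -31 + 327 = 296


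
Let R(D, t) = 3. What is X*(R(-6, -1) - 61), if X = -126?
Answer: 7308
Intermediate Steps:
X*(R(-6, -1) - 61) = -126*(3 - 61) = -126*(-58) = 7308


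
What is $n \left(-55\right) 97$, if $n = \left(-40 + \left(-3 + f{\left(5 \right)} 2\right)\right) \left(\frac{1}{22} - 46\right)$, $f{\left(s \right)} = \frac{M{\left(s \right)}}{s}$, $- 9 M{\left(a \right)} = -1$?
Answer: $- \frac{63187837}{6} \approx -1.0531 \cdot 10^{7}$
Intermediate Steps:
$M{\left(a \right)} = \frac{1}{9}$ ($M{\left(a \right)} = \left(- \frac{1}{9}\right) \left(-1\right) = \frac{1}{9}$)
$f{\left(s \right)} = \frac{1}{9 s}$
$n = \frac{651421}{330}$ ($n = \left(-40 - \left(3 - \frac{1}{9 \cdot 5} \cdot 2\right)\right) \left(\frac{1}{22} - 46\right) = \left(-40 - \left(3 - \frac{1}{9} \cdot \frac{1}{5} \cdot 2\right)\right) \left(\frac{1}{22} - 46\right) = \left(-40 + \left(-3 + \frac{1}{45} \cdot 2\right)\right) \left(- \frac{1011}{22}\right) = \left(-40 + \left(-3 + \frac{2}{45}\right)\right) \left(- \frac{1011}{22}\right) = \left(-40 - \frac{133}{45}\right) \left(- \frac{1011}{22}\right) = \left(- \frac{1933}{45}\right) \left(- \frac{1011}{22}\right) = \frac{651421}{330} \approx 1974.0$)
$n \left(-55\right) 97 = \frac{651421}{330} \left(-55\right) 97 = \left(- \frac{651421}{6}\right) 97 = - \frac{63187837}{6}$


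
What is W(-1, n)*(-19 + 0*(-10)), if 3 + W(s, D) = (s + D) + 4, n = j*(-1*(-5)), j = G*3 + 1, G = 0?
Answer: -95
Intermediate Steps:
j = 1 (j = 0*3 + 1 = 0 + 1 = 1)
n = 5 (n = 1*(-1*(-5)) = 1*5 = 5)
W(s, D) = 1 + D + s (W(s, D) = -3 + ((s + D) + 4) = -3 + ((D + s) + 4) = -3 + (4 + D + s) = 1 + D + s)
W(-1, n)*(-19 + 0*(-10)) = (1 + 5 - 1)*(-19 + 0*(-10)) = 5*(-19 + 0) = 5*(-19) = -95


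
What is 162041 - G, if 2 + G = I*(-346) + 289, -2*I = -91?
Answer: 177497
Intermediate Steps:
I = 91/2 (I = -½*(-91) = 91/2 ≈ 45.500)
G = -15456 (G = -2 + ((91/2)*(-346) + 289) = -2 + (-15743 + 289) = -2 - 15454 = -15456)
162041 - G = 162041 - 1*(-15456) = 162041 + 15456 = 177497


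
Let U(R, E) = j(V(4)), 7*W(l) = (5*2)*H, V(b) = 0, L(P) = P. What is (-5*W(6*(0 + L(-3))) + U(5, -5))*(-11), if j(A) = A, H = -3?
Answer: -1650/7 ≈ -235.71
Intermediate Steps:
W(l) = -30/7 (W(l) = ((5*2)*(-3))/7 = (10*(-3))/7 = (1/7)*(-30) = -30/7)
U(R, E) = 0
(-5*W(6*(0 + L(-3))) + U(5, -5))*(-11) = (-5*(-30/7) + 0)*(-11) = (150/7 + 0)*(-11) = (150/7)*(-11) = -1650/7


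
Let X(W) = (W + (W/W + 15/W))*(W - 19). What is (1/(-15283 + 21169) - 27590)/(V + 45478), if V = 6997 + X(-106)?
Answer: -8606921167/20469962925 ≈ -0.42047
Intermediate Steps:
X(W) = (-19 + W)*(1 + W + 15/W) (X(W) = (W + (1 + 15/W))*(-19 + W) = (1 + W + 15/W)*(-19 + W) = (-19 + W)*(1 + W + 15/W))
V = 2134807/106 (V = 6997 + (-4 + (-106)**2 - 285/(-106) - 18*(-106)) = 6997 + (-4 + 11236 - 285*(-1/106) + 1908) = 6997 + (-4 + 11236 + 285/106 + 1908) = 6997 + 1393125/106 = 2134807/106 ≈ 20140.)
(1/(-15283 + 21169) - 27590)/(V + 45478) = (1/(-15283 + 21169) - 27590)/(2134807/106 + 45478) = (1/5886 - 27590)/(6955475/106) = (1/5886 - 27590)*(106/6955475) = -162394739/5886*106/6955475 = -8606921167/20469962925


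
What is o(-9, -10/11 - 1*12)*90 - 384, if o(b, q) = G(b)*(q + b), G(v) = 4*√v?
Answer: -384 - 260280*I/11 ≈ -384.0 - 23662.0*I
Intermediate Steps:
o(b, q) = 4*√b*(b + q) (o(b, q) = (4*√b)*(q + b) = (4*√b)*(b + q) = 4*√b*(b + q))
o(-9, -10/11 - 1*12)*90 - 384 = (4*√(-9)*(-9 + (-10/11 - 1*12)))*90 - 384 = (4*(3*I)*(-9 + (-10*1/11 - 12)))*90 - 384 = (4*(3*I)*(-9 + (-10/11 - 12)))*90 - 384 = (4*(3*I)*(-9 - 142/11))*90 - 384 = (4*(3*I)*(-241/11))*90 - 384 = -2892*I/11*90 - 384 = -260280*I/11 - 384 = -384 - 260280*I/11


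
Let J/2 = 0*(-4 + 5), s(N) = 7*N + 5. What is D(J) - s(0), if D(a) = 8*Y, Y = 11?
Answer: 83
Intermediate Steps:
s(N) = 5 + 7*N
J = 0 (J = 2*(0*(-4 + 5)) = 2*(0*1) = 2*0 = 0)
D(a) = 88 (D(a) = 8*11 = 88)
D(J) - s(0) = 88 - (5 + 7*0) = 88 - (5 + 0) = 88 - 1*5 = 88 - 5 = 83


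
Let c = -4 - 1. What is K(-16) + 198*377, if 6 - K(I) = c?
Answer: 74657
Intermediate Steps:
c = -5
K(I) = 11 (K(I) = 6 - 1*(-5) = 6 + 5 = 11)
K(-16) + 198*377 = 11 + 198*377 = 11 + 74646 = 74657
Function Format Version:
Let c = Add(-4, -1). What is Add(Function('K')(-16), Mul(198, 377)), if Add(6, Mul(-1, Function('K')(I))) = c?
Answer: 74657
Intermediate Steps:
c = -5
Function('K')(I) = 11 (Function('K')(I) = Add(6, Mul(-1, -5)) = Add(6, 5) = 11)
Add(Function('K')(-16), Mul(198, 377)) = Add(11, Mul(198, 377)) = Add(11, 74646) = 74657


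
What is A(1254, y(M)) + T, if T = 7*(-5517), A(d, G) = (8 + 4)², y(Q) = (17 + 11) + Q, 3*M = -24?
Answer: -38475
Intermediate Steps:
M = -8 (M = (⅓)*(-24) = -8)
y(Q) = 28 + Q
A(d, G) = 144 (A(d, G) = 12² = 144)
T = -38619
A(1254, y(M)) + T = 144 - 38619 = -38475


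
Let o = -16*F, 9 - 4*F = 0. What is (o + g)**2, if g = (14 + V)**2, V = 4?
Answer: 82944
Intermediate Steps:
F = 9/4 (F = 9/4 - 1/4*0 = 9/4 + 0 = 9/4 ≈ 2.2500)
g = 324 (g = (14 + 4)**2 = 18**2 = 324)
o = -36 (o = -16*9/4 = -36)
(o + g)**2 = (-36 + 324)**2 = 288**2 = 82944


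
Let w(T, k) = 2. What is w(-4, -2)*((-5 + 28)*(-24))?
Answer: -1104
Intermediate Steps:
w(-4, -2)*((-5 + 28)*(-24)) = 2*((-5 + 28)*(-24)) = 2*(23*(-24)) = 2*(-552) = -1104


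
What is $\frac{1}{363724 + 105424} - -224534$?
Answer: $\frac{105339677033}{469148} \approx 2.2453 \cdot 10^{5}$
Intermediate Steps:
$\frac{1}{363724 + 105424} - -224534 = \frac{1}{469148} + 224534 = \frac{105339677033}{469148}$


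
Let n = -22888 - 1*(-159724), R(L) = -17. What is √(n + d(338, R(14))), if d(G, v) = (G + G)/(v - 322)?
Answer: 2*√3931275198/339 ≈ 369.91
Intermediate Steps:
n = 136836 (n = -22888 + 159724 = 136836)
d(G, v) = 2*G/(-322 + v) (d(G, v) = (2*G)/(-322 + v) = 2*G/(-322 + v))
√(n + d(338, R(14))) = √(136836 + 2*338/(-322 - 17)) = √(136836 + 2*338/(-339)) = √(136836 + 2*338*(-1/339)) = √(136836 - 676/339) = √(46386728/339) = 2*√3931275198/339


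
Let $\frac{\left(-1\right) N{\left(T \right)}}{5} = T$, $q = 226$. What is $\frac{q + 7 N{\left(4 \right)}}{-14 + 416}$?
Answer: $\frac{43}{201} \approx 0.21393$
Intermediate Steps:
$N{\left(T \right)} = - 5 T$
$\frac{q + 7 N{\left(4 \right)}}{-14 + 416} = \frac{226 + 7 \left(\left(-5\right) 4\right)}{-14 + 416} = \frac{226 + 7 \left(-20\right)}{402} = \left(226 - 140\right) \frac{1}{402} = 86 \cdot \frac{1}{402} = \frac{43}{201}$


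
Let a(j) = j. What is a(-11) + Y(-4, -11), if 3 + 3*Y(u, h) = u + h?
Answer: -17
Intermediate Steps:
Y(u, h) = -1 + h/3 + u/3 (Y(u, h) = -1 + (u + h)/3 = -1 + (h + u)/3 = -1 + (h/3 + u/3) = -1 + h/3 + u/3)
a(-11) + Y(-4, -11) = -11 + (-1 + (1/3)*(-11) + (1/3)*(-4)) = -11 + (-1 - 11/3 - 4/3) = -11 - 6 = -17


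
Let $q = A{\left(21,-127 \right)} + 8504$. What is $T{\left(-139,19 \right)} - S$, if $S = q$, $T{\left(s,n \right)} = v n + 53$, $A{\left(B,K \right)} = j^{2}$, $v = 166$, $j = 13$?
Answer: $-5466$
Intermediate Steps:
$A{\left(B,K \right)} = 169$ ($A{\left(B,K \right)} = 13^{2} = 169$)
$T{\left(s,n \right)} = 53 + 166 n$ ($T{\left(s,n \right)} = 166 n + 53 = 53 + 166 n$)
$q = 8673$ ($q = 169 + 8504 = 8673$)
$S = 8673$
$T{\left(-139,19 \right)} - S = \left(53 + 166 \cdot 19\right) - 8673 = \left(53 + 3154\right) - 8673 = 3207 - 8673 = -5466$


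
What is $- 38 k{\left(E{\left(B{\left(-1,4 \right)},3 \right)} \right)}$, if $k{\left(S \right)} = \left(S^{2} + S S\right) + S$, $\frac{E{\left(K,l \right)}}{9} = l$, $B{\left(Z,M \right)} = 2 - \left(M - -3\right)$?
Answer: $-56430$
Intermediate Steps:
$B{\left(Z,M \right)} = -1 - M$ ($B{\left(Z,M \right)} = 2 - \left(M + 3\right) = 2 - \left(3 + M\right) = -1 - M$)
$E{\left(K,l \right)} = 9 l$
$k{\left(S \right)} = S + 2 S^{2}$ ($k{\left(S \right)} = \left(S^{2} + S^{2}\right) + S = 2 S^{2} + S = S + 2 S^{2}$)
$- 38 k{\left(E{\left(B{\left(-1,4 \right)},3 \right)} \right)} = - 38 \cdot 9 \cdot 3 \left(1 + 2 \cdot 9 \cdot 3\right) = - 38 \cdot 27 \left(1 + 2 \cdot 27\right) = - 38 \cdot 27 \left(1 + 54\right) = - 38 \cdot 27 \cdot 55 = \left(-38\right) 1485 = -56430$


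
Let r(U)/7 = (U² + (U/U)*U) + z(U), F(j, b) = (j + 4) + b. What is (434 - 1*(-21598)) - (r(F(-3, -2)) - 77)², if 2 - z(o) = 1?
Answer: 17132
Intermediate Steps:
z(o) = 1 (z(o) = 2 - 1*1 = 2 - 1 = 1)
F(j, b) = 4 + b + j (F(j, b) = (4 + j) + b = 4 + b + j)
r(U) = 7 + 7*U + 7*U² (r(U) = 7*((U² + (U/U)*U) + 1) = 7*((U² + 1*U) + 1) = 7*((U² + U) + 1) = 7*((U + U²) + 1) = 7*(1 + U + U²) = 7 + 7*U + 7*U²)
(434 - 1*(-21598)) - (r(F(-3, -2)) - 77)² = (434 - 1*(-21598)) - ((7 + 7*(4 - 2 - 3) + 7*(4 - 2 - 3)²) - 77)² = (434 + 21598) - ((7 + 7*(-1) + 7*(-1)²) - 77)² = 22032 - ((7 - 7 + 7*1) - 77)² = 22032 - ((7 - 7 + 7) - 77)² = 22032 - (7 - 77)² = 22032 - 1*(-70)² = 22032 - 1*4900 = 22032 - 4900 = 17132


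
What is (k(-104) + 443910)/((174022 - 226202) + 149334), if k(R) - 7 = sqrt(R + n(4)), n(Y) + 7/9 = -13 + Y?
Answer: 443917/97154 + 16*I/145731 ≈ 4.5692 + 0.00010979*I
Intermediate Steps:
n(Y) = -124/9 + Y (n(Y) = -7/9 + (-13 + Y) = -124/9 + Y)
k(R) = 7 + sqrt(-88/9 + R) (k(R) = 7 + sqrt(R + (-124/9 + 4)) = 7 + sqrt(R - 88/9) = 7 + sqrt(-88/9 + R))
(k(-104) + 443910)/((174022 - 226202) + 149334) = ((7 + sqrt(-88 + 9*(-104))/3) + 443910)/((174022 - 226202) + 149334) = ((7 + sqrt(-88 - 936)/3) + 443910)/(-52180 + 149334) = ((7 + sqrt(-1024)/3) + 443910)/97154 = ((7 + (32*I)/3) + 443910)*(1/97154) = ((7 + 32*I/3) + 443910)*(1/97154) = (443917 + 32*I/3)*(1/97154) = 443917/97154 + 16*I/145731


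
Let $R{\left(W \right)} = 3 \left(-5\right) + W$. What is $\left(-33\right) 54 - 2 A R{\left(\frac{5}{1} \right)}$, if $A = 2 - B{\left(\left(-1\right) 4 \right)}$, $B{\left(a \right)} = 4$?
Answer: $71280$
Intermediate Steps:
$A = -2$ ($A = 2 - 4 = -2$)
$R{\left(W \right)} = -15 + W$
$\left(-33\right) 54 - 2 A R{\left(\frac{5}{1} \right)} = \left(-33\right) 54 \left(-2\right) \left(-2\right) \left(-15 + \frac{5}{1}\right) = - 1782 \cdot 4 \left(-15 + 5 \cdot 1\right) = - 1782 \cdot 4 \left(-15 + 5\right) = - 1782 \cdot 4 \left(-10\right) = \left(-1782\right) \left(-40\right) = 71280$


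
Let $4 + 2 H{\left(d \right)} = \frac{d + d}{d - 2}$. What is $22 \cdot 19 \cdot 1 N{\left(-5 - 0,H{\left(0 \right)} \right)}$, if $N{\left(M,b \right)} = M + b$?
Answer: $-2926$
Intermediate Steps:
$H{\left(d \right)} = -2 + \frac{d}{-2 + d}$ ($H{\left(d \right)} = -2 + \frac{\left(d + d\right) \frac{1}{d - 2}}{2} = -2 + \frac{2 d \frac{1}{-2 + d}}{2} = -2 + \frac{d}{-2 + d}$)
$22 \cdot 19 \cdot 1 N{\left(-5 - 0,H{\left(0 \right)} \right)} = 22 \cdot 19 \cdot 1 \left(\left(-5 - 0\right) + \frac{4 - 0}{-2 + 0}\right) = 418 \cdot 1 \left(\left(-5 + 0\right) + \frac{4 + 0}{-2}\right) = 418 \cdot 1 \left(-5 - 2\right) = 418 \cdot 1 \left(-7\right) = 418 \left(-7\right) = -2926$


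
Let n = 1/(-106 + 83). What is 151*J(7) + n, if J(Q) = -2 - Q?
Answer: -31258/23 ≈ -1359.0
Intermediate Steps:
n = -1/23 (n = 1/(-23) = -1/23 ≈ -0.043478)
151*J(7) + n = 151*(-2 - 1*7) - 1/23 = 151*(-2 - 7) - 1/23 = 151*(-9) - 1/23 = -1359 - 1/23 = -31258/23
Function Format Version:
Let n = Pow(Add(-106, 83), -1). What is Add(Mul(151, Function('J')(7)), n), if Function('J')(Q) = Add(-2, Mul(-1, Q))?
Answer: Rational(-31258, 23) ≈ -1359.0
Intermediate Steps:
n = Rational(-1, 23) (n = Pow(-23, -1) = Rational(-1, 23) ≈ -0.043478)
Add(Mul(151, Function('J')(7)), n) = Add(Mul(151, Add(-2, Mul(-1, 7))), Rational(-1, 23)) = Add(Mul(151, Add(-2, -7)), Rational(-1, 23)) = Add(Mul(151, -9), Rational(-1, 23)) = Add(-1359, Rational(-1, 23)) = Rational(-31258, 23)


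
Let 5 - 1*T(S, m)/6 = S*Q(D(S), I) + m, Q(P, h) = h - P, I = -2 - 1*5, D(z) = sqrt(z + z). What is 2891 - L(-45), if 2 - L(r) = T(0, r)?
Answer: 3189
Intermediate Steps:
D(z) = sqrt(2)*sqrt(z) (D(z) = sqrt(2*z) = sqrt(2)*sqrt(z))
I = -7 (I = -2 - 5 = -7)
T(S, m) = 30 - 6*m - 6*S*(-7 - sqrt(2)*sqrt(S)) (T(S, m) = 30 - 6*(S*(-7 - sqrt(2)*sqrt(S)) + m) = 30 - 6*(m + S*(-7 - sqrt(2)*sqrt(S))) = 30 + (-6*m - 6*S*(-7 - sqrt(2)*sqrt(S))) = 30 - 6*m - 6*S*(-7 - sqrt(2)*sqrt(S)))
L(r) = -28 + 6*r (L(r) = 2 - (30 - 6*r + 6*0*(7 + sqrt(2)*sqrt(0))) = 2 - (30 - 6*r + 6*0*(7 + sqrt(2)*0)) = 2 - (30 - 6*r + 6*0*(7 + 0)) = 2 - (30 - 6*r + 6*0*7) = 2 - (30 - 6*r + 0) = 2 - (30 - 6*r) = 2 + (-30 + 6*r) = -28 + 6*r)
2891 - L(-45) = 2891 - (-28 + 6*(-45)) = 2891 - (-28 - 270) = 2891 - 1*(-298) = 2891 + 298 = 3189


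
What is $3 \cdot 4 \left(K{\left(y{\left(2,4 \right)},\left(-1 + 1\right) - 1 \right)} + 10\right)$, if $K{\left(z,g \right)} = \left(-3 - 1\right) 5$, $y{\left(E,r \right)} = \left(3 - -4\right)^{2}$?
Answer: $-120$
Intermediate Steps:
$y{\left(E,r \right)} = 49$ ($y{\left(E,r \right)} = \left(3 + \left(-1 + 5\right)\right)^{2} = \left(3 + 4\right)^{2} = 7^{2} = 49$)
$K{\left(z,g \right)} = -20$ ($K{\left(z,g \right)} = \left(-4\right) 5 = -20$)
$3 \cdot 4 \left(K{\left(y{\left(2,4 \right)},\left(-1 + 1\right) - 1 \right)} + 10\right) = 3 \cdot 4 \left(-20 + 10\right) = 12 \left(-10\right) = -120$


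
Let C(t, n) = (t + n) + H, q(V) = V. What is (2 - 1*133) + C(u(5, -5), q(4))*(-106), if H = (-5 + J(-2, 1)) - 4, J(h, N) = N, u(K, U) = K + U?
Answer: 293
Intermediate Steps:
H = -8 (H = (-5 + 1) - 4 = -4 - 4 = -8)
C(t, n) = -8 + n + t (C(t, n) = (t + n) - 8 = (n + t) - 8 = -8 + n + t)
(2 - 1*133) + C(u(5, -5), q(4))*(-106) = (2 - 1*133) + (-8 + 4 + (5 - 5))*(-106) = (2 - 133) + (-8 + 4 + 0)*(-106) = -131 - 4*(-106) = -131 + 424 = 293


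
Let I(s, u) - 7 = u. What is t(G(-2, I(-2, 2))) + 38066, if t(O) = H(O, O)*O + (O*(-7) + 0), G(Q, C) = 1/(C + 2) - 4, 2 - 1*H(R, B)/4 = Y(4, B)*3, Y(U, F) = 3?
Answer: 420231/11 ≈ 38203.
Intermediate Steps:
I(s, u) = 7 + u
H(R, B) = -28 (H(R, B) = 8 - 12*3 = 8 - 4*9 = 8 - 36 = -28)
G(Q, C) = -4 + 1/(2 + C) (G(Q, C) = 1/(2 + C) - 4 = -4 + 1/(2 + C))
t(O) = -35*O (t(O) = -28*O + (O*(-7) + 0) = -28*O + (-7*O + 0) = -28*O - 7*O = -35*O)
t(G(-2, I(-2, 2))) + 38066 = -35*(-7 - 4*(7 + 2))/(2 + (7 + 2)) + 38066 = -35*(-7 - 4*9)/(2 + 9) + 38066 = -35*(-7 - 36)/11 + 38066 = -35*(-43)/11 + 38066 = -35*(-43/11) + 38066 = 1505/11 + 38066 = 420231/11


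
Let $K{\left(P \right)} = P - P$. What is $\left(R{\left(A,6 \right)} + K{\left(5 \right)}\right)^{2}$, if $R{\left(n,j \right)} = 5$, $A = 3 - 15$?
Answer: $25$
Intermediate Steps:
$A = -12$ ($A = 3 - 15 = -12$)
$K{\left(P \right)} = 0$
$\left(R{\left(A,6 \right)} + K{\left(5 \right)}\right)^{2} = \left(5 + 0\right)^{2} = 5^{2} = 25$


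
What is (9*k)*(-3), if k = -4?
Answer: 108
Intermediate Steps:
(9*k)*(-3) = (9*(-4))*(-3) = -36*(-3) = 108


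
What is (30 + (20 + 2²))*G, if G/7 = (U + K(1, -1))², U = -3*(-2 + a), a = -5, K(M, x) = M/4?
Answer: 1365525/8 ≈ 1.7069e+5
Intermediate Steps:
K(M, x) = M/4 (K(M, x) = M*(¼) = M/4)
U = 21 (U = -3*(-2 - 5) = -3*(-7) = 21)
G = 50575/16 (G = 7*(21 + (¼)*1)² = 7*(21 + ¼)² = 7*(85/4)² = 7*(7225/16) = 50575/16 ≈ 3160.9)
(30 + (20 + 2²))*G = (30 + (20 + 2²))*(50575/16) = (30 + (20 + 4))*(50575/16) = (30 + 24)*(50575/16) = 54*(50575/16) = 1365525/8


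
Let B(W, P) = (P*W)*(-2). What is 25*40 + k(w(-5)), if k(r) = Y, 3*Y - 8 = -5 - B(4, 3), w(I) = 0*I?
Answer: 1009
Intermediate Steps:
B(W, P) = -2*P*W
w(I) = 0
Y = 9 (Y = 8/3 + (-5 - (-2)*3*4)/3 = 8/3 + (-5 - 1*(-24))/3 = 8/3 + (-5 + 24)/3 = 8/3 + (1/3)*19 = 8/3 + 19/3 = 9)
k(r) = 9
25*40 + k(w(-5)) = 25*40 + 9 = 1000 + 9 = 1009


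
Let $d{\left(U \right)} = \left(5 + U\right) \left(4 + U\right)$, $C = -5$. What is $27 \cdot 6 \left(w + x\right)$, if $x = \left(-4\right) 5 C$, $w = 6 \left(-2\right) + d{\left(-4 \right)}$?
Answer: $14256$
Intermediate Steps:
$d{\left(U \right)} = \left(4 + U\right) \left(5 + U\right)$
$w = -12$ ($w = 6 \left(-2\right) + \left(20 + \left(-4\right)^{2} + 9 \left(-4\right)\right) = -12 + \left(20 + 16 - 36\right) = -12 + 0 = -12$)
$x = 100$ ($x = \left(-4\right) 5 \left(-5\right) = \left(-20\right) \left(-5\right) = 100$)
$27 \cdot 6 \left(w + x\right) = 27 \cdot 6 \left(-12 + 100\right) = 162 \cdot 88 = 14256$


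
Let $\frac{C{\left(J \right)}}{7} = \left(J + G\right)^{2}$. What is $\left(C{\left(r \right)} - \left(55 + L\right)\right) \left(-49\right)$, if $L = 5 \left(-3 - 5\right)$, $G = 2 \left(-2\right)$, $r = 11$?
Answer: $-16072$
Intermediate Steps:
$G = -4$
$C{\left(J \right)} = 7 \left(-4 + J\right)^{2}$ ($C{\left(J \right)} = 7 \left(J - 4\right)^{2} = 7 \left(-4 + J\right)^{2}$)
$L = -40$ ($L = 5 \left(-8\right) = -40$)
$\left(C{\left(r \right)} - \left(55 + L\right)\right) \left(-49\right) = \left(7 \left(-4 + 11\right)^{2} - 15\right) \left(-49\right) = \left(7 \cdot 7^{2} + \left(-55 + 40\right)\right) \left(-49\right) = \left(7 \cdot 49 - 15\right) \left(-49\right) = \left(343 - 15\right) \left(-49\right) = 328 \left(-49\right) = -16072$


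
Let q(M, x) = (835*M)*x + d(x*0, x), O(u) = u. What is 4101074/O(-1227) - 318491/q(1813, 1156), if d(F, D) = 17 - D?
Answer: -7176942395257291/2147268700707 ≈ -3342.4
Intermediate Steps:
q(M, x) = 17 - x + 835*M*x (q(M, x) = (835*M)*x + (17 - x) = 835*M*x + (17 - x) = 17 - x + 835*M*x)
4101074/O(-1227) - 318491/q(1813, 1156) = 4101074/(-1227) - 318491/(17 - 1*1156 + 835*1813*1156) = 4101074*(-1/1227) - 318491/(17 - 1156 + 1750016380) = -4101074/1227 - 318491/1750015241 = -7176942395257291/2147268700707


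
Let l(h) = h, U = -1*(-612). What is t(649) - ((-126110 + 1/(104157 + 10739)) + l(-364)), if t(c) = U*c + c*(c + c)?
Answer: 156955289343/114896 ≈ 1.3661e+6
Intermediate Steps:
U = 612
t(c) = 2*c² + 612*c (t(c) = 612*c + c*(c + c) = 612*c + c*(2*c) = 612*c + 2*c² = 2*c² + 612*c)
t(649) - ((-126110 + 1/(104157 + 10739)) + l(-364)) = 2*649*(306 + 649) - ((-126110 + 1/(104157 + 10739)) - 364) = 2*649*955 - ((-126110 + 1/114896) - 364) = 1239590 - ((-126110 + 1/114896) - 364) = 1239590 - (-14489534559/114896 - 364) = 1239590 - 1*(-14531356703/114896) = 1239590 + 14531356703/114896 = 156955289343/114896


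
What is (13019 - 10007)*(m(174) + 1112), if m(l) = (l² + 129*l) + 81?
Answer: 162391980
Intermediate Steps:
m(l) = 81 + l² + 129*l
(13019 - 10007)*(m(174) + 1112) = (13019 - 10007)*((81 + 174² + 129*174) + 1112) = 3012*((81 + 30276 + 22446) + 1112) = 3012*(52803 + 1112) = 3012*53915 = 162391980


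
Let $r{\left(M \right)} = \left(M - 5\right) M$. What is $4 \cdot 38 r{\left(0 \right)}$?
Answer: $0$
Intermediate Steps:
$r{\left(M \right)} = M \left(-5 + M\right)$ ($r{\left(M \right)} = \left(M - 5\right) M = \left(-5 + M\right) M = M \left(-5 + M\right)$)
$4 \cdot 38 r{\left(0 \right)} = 4 \cdot 38 \cdot 0 \left(-5 + 0\right) = 152 \cdot 0 \left(-5\right) = 152 \cdot 0 = 0$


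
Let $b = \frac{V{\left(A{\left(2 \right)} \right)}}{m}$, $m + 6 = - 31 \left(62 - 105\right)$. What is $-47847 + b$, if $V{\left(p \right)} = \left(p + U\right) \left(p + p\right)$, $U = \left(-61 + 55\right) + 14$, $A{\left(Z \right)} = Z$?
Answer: $- \frac{63492929}{1327} \approx -47847.0$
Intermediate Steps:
$U = 8$ ($U = -6 + 14 = 8$)
$V{\left(p \right)} = 2 p \left(8 + p\right)$ ($V{\left(p \right)} = \left(p + 8\right) \left(p + p\right) = \left(8 + p\right) 2 p = 2 p \left(8 + p\right)$)
$m = 1327$ ($m = -6 - 31 \left(62 - 105\right) = -6 - -1333 = -6 + 1333 = 1327$)
$b = \frac{40}{1327}$ ($b = \frac{2 \cdot 2 \left(8 + 2\right)}{1327} = 2 \cdot 2 \cdot 10 \cdot \frac{1}{1327} = 40 \cdot \frac{1}{1327} = \frac{40}{1327} \approx 0.030143$)
$-47847 + b = -47847 + \frac{40}{1327} = - \frac{63492929}{1327}$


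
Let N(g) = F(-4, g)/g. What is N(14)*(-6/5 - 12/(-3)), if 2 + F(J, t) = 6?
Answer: ⅘ ≈ 0.80000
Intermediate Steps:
F(J, t) = 4 (F(J, t) = -2 + 6 = 4)
N(g) = 4/g
N(14)*(-6/5 - 12/(-3)) = (4/14)*(-6/5 - 12/(-3)) = (4*(1/14))*(-6*⅕ - 12*(-⅓)) = 2*(-6/5 + 4)/7 = (2/7)*(14/5) = ⅘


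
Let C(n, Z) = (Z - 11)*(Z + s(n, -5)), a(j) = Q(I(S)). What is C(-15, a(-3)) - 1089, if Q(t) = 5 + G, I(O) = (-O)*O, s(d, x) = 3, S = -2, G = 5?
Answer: -1102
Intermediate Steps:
I(O) = -O**2
Q(t) = 10 (Q(t) = 5 + 5 = 10)
a(j) = 10
C(n, Z) = (-11 + Z)*(3 + Z) (C(n, Z) = (Z - 11)*(Z + 3) = (-11 + Z)*(3 + Z))
C(-15, a(-3)) - 1089 = (-33 + 10**2 - 8*10) - 1089 = (-33 + 100 - 80) - 1089 = -13 - 1089 = -1102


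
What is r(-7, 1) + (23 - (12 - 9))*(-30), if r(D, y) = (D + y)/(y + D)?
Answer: -599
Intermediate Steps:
r(D, y) = 1 (r(D, y) = (D + y)/(D + y) = 1)
r(-7, 1) + (23 - (12 - 9))*(-30) = 1 + (23 - (12 - 9))*(-30) = 1 + (23 - 1*3)*(-30) = 1 + (23 - 3)*(-30) = 1 + 20*(-30) = 1 - 600 = -599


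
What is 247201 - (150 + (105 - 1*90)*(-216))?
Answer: 250291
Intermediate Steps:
247201 - (150 + (105 - 1*90)*(-216)) = 247201 - (150 + (105 - 90)*(-216)) = 247201 - (150 + 15*(-216)) = 247201 - (150 - 3240) = 247201 - 1*(-3090) = 247201 + 3090 = 250291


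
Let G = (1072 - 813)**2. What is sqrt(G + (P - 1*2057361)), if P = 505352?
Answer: 24*I*sqrt(2578) ≈ 1218.6*I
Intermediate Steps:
G = 67081 (G = 259**2 = 67081)
sqrt(G + (P - 1*2057361)) = sqrt(67081 + (505352 - 1*2057361)) = sqrt(67081 + (505352 - 2057361)) = sqrt(67081 - 1552009) = sqrt(-1484928) = 24*I*sqrt(2578)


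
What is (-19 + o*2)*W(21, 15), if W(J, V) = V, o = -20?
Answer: -885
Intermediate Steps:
(-19 + o*2)*W(21, 15) = (-19 - 20*2)*15 = (-19 - 40)*15 = -59*15 = -885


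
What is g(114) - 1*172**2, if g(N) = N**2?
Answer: -16588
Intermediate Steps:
g(114) - 1*172**2 = 114**2 - 1*172**2 = 12996 - 1*29584 = 12996 - 29584 = -16588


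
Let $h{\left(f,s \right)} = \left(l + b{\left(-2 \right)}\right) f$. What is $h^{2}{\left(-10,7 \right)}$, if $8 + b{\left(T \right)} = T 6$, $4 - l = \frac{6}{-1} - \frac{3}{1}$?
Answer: $4900$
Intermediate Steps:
$l = 13$ ($l = 4 - \left(\frac{6}{-1} - \frac{3}{1}\right) = 4 - \left(6 \left(-1\right) - 3\right) = 4 - \left(-6 - 3\right) = 4 - -9 = 4 + 9 = 13$)
$b{\left(T \right)} = -8 + 6 T$ ($b{\left(T \right)} = -8 + T 6 = -8 + 6 T$)
$h{\left(f,s \right)} = - 7 f$ ($h{\left(f,s \right)} = \left(13 + \left(-8 + 6 \left(-2\right)\right)\right) f = \left(13 - 20\right) f = - 7 f$)
$h^{2}{\left(-10,7 \right)} = \left(\left(-7\right) \left(-10\right)\right)^{2} = 70^{2} = 4900$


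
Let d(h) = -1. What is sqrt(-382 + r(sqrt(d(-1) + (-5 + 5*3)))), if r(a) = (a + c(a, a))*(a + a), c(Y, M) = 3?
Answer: I*sqrt(346) ≈ 18.601*I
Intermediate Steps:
r(a) = 2*a*(3 + a) (r(a) = (a + 3)*(a + a) = (3 + a)*(2*a) = 2*a*(3 + a))
sqrt(-382 + r(sqrt(d(-1) + (-5 + 5*3)))) = sqrt(-382 + 2*sqrt(-1 + (-5 + 5*3))*(3 + sqrt(-1 + (-5 + 5*3)))) = sqrt(-382 + 2*sqrt(-1 + (-5 + 15))*(3 + sqrt(-1 + (-5 + 15)))) = sqrt(-382 + 2*sqrt(-1 + 10)*(3 + sqrt(-1 + 10))) = sqrt(-382 + 2*sqrt(9)*(3 + sqrt(9))) = sqrt(-382 + 2*3*(3 + 3)) = sqrt(-382 + 2*3*6) = sqrt(-382 + 36) = sqrt(-346) = I*sqrt(346)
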